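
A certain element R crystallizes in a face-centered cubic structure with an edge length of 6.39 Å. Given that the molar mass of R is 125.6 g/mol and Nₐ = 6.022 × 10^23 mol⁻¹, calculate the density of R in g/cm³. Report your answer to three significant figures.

An FCC unit cell contains Z = 4 atoms.
Cell volume: a³ = (6.39 Å)³ = (6.390 × 10^-8 cm)³ = 2.609 × 10^-22 cm³.
ρ = Z·M/(N_A·a³) = 4 × 125.6 / (6.022 × 10²³ × 2.609 × 10^-22) = 3.197 g/cm³.

3.20 g/cm³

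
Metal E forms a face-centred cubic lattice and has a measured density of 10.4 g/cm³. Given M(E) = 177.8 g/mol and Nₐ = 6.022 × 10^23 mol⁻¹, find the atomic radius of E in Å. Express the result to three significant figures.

For an FCC cell (Z = 4), a³ = Z·M/(N_A·ρ) = 4 × 177.8 / (6.022 × 10²³ × 10.40) = 1.136 × 10^-22 cm³, so a = 4.843 × 10^-8 cm = 4.843 Å.
Atoms touch along the face diagonal, so √2·a = 4r, so r = 0.3536 × a = 1.71 Å.

1.71 Å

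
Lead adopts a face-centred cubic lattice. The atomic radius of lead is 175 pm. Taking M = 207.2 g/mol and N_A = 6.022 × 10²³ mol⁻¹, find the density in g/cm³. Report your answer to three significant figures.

In an FCC lattice, atoms touch along the face diagonal, so √2·a = 4r, giving a = 495.0 pm = 4.950 × 10^-8 cm.
With Z = 4, ρ = Z·M/(N_A·a³) = 4 × 207.2 / (6.022 × 10²³ × 1.213 × 10^-22) = 11.35 g/cm³.

11.3 g/cm³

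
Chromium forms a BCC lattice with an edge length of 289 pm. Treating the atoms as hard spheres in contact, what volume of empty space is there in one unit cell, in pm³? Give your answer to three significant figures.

In a BCC lattice atoms touch along the body diagonal, so √3·a = 4r, so r = 0.4330a = 125.1 pm.
V_cell = a³ = 2.414 × 10^7 pm³; V_atoms = 2 × (4/3)πr³ = 1.642 × 10^7 pm³.
Empty space = 2.414 × 10^7 − 1.642 × 10^7 = 7.72 × 10^6 pm³.

7.72 × 10^6 pm³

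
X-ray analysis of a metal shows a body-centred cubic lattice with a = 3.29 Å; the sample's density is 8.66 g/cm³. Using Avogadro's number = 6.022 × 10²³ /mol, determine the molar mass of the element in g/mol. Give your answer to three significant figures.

A BCC cell has Z = 2 atoms; a = 3.290 × 10^-8 cm.
M = ρ·N_A·a³/Z = 8.66 × 6.022 × 10²³ × 3.561 × 10^-23 / 2 = 92.9 g/mol.

92.9 g/mol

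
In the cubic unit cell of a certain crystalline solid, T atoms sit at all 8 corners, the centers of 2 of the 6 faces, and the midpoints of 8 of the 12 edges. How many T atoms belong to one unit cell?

4

Corner atoms are shared by 8 cells (1/8 each), face atoms by 2 (1/2 each), edge atoms by 4 (1/4 each).
Net atoms = 8 × 1/8 + 2 × 1/2 + 8 × 1/4 = 1 + 1 + 2 = 4.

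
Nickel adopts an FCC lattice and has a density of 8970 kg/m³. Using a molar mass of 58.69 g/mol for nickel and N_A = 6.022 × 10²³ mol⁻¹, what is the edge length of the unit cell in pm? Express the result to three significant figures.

352 pm

With Z = 4 atoms per FCC cell, a³ = Z·M/(N_A·ρ) = 4 × 58.69 / (6.022 × 10²³ × 8.970 g/cm³) = 4.346 × 10^-23 cm³.
a = (4.346 × 10^-23)^(1/3) = 3.516 × 10^-8 cm = 352 pm.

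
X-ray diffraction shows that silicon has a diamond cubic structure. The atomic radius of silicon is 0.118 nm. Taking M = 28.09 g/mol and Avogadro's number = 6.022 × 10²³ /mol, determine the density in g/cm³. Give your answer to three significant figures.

2.30 g/cm³

In a diamond cubic lattice, nearest neighbors lie along the body diagonal with √3·a = 8r, giving a = 0.5450 nm = 5.450 × 10^-8 cm.
With Z = 8, ρ = Z·M/(N_A·a³) = 8 × 28.09 / (6.022 × 10²³ × 1.619 × 10^-22) = 2.305 g/cm³.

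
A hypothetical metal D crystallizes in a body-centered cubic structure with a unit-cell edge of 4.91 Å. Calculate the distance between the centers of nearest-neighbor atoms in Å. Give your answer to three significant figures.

4.25 Å

In a BCC structure, atoms touch along the body diagonal, so √3·a = 4r; the nearest-neighbor distance equals 2r = 0.8660·a.
d = 0.8660 × 4.91 = 4.25 Å.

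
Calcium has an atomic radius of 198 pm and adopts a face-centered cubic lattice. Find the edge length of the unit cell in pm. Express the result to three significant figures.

560 pm

In an FCC lattice, atoms touch along the face diagonal, so √2·a = 4r.
a = 4r/√2 = 4 × 198 / 1.4142 = 560 pm.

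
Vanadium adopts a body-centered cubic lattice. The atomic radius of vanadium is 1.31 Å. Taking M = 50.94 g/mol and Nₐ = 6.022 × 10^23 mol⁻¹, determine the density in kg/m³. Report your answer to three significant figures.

6110 kg/m³

In a BCC lattice, atoms touch along the body diagonal, so √3·a = 4r, giving a = 3.025 Å = 3.025 × 10^-8 cm.
With Z = 2, ρ = Z·M/(N_A·a³) = 2 × 50.94 / (6.022 × 10²³ × 2.769 × 10^-23) = 6.110 g/cm³ = 6110 kg/m³.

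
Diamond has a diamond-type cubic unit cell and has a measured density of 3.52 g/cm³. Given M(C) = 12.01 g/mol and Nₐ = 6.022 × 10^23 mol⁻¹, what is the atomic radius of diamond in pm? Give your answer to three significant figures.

77.2 pm

For a diamond cubic cell (Z = 8), a³ = Z·M/(N_A·ρ) = 8 × 12.01 / (6.022 × 10²³ × 3.520) = 4.533 × 10^-23 cm³, so a = 3.565 × 10^-8 cm = 356.5 pm.
Nearest neighbors lie along the body diagonal with √3·a = 8r, so r = 0.2165 × a = 77.2 pm.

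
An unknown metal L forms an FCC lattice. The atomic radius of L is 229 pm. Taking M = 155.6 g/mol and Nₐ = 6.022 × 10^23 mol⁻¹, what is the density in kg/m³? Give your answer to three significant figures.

3800 kg/m³

In an FCC lattice, atoms touch along the face diagonal, so √2·a = 4r, giving a = 647.7 pm = 6.477 × 10^-8 cm.
With Z = 4, ρ = Z·M/(N_A·a³) = 4 × 155.6 / (6.022 × 10²³ × 2.717 × 10^-22) = 3.804 g/cm³ = 3800 kg/m³.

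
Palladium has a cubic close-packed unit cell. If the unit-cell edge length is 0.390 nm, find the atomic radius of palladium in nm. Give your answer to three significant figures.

0.138 nm

In an FCC lattice, atoms touch along the face diagonal, so √2·a = 4r.
r = √2·a/4 = 1.4142 × 0.390 / 4 = 0.138 nm.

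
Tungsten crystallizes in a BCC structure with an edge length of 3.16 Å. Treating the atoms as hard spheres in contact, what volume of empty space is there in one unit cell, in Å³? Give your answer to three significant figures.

10.1 Å³

In a BCC lattice atoms touch along the body diagonal, so √3·a = 4r, so r = 0.4330a = 1.368 Å.
V_cell = a³ = 31.55 Å³; V_atoms = 2 × (4/3)πr³ = 21.46 Å³.
Empty space = 31.55 − 21.46 = 10.1 Å³.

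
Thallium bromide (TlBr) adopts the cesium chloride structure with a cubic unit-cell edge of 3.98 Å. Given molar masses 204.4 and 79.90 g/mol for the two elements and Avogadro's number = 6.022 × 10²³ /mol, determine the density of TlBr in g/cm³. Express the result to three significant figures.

The cesium chloride structure contains Z = 1 formula unit per cell; M(TlBr) = 204.4 + 79.90 = 284.3 g/mol.
a³ = (3.980 × 10^-8 cm)³ = 6.304 × 10^-23 cm³.
ρ = 1 × 284.3 / (6.022 × 10²³ × 6.304 × 10^-23) = 7.488 g/cm³.

7.49 g/cm³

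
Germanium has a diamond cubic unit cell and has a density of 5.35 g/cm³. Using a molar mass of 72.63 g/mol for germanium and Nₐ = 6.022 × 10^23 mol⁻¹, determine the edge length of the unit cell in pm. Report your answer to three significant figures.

565 pm

With Z = 8 atoms per diamond cubic cell, a³ = Z·M/(N_A·ρ) = 8 × 72.63 / (6.022 × 10²³ × 5.350 g/cm³) = 1.803 × 10^-22 cm³.
a = (1.803 × 10^-22)^(1/3) = 5.650 × 10^-8 cm = 565 pm.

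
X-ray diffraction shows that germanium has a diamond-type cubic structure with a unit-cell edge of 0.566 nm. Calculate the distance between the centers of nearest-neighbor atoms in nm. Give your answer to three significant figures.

In a diamond cubic structure, nearest neighbors lie along the body diagonal with √3·a = 8r; the nearest-neighbor distance equals 2r = 0.4330·a.
d = 0.4330 × 0.566 = 0.245 nm.

0.245 nm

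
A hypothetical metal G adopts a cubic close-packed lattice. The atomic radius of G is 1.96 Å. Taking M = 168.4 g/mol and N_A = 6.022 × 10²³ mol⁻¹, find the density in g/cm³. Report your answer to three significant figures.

6.57 g/cm³

In an FCC lattice, atoms touch along the face diagonal, so √2·a = 4r, giving a = 5.544 Å = 5.544 × 10^-8 cm.
With Z = 4, ρ = Z·M/(N_A·a³) = 4 × 168.4 / (6.022 × 10²³ × 1.704 × 10^-22) = 6.565 g/cm³.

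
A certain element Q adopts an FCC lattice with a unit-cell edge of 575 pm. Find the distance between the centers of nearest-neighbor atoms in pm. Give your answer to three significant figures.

407 pm

In an FCC structure, atoms touch along the face diagonal, so √2·a = 4r; the nearest-neighbor distance equals 2r = 0.7071·a.
d = 0.7071 × 575 = 407 pm.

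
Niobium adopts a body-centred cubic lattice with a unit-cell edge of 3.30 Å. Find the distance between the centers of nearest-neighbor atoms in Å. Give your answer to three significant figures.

In a BCC structure, atoms touch along the body diagonal, so √3·a = 4r; the nearest-neighbor distance equals 2r = 0.8660·a.
d = 0.8660 × 3.30 = 2.86 Å.

2.86 Å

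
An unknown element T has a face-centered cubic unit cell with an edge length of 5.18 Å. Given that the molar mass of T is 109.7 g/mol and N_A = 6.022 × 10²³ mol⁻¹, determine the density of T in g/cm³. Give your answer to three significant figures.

An FCC unit cell contains Z = 4 atoms.
Cell volume: a³ = (5.18 Å)³ = (5.180 × 10^-8 cm)³ = 1.390 × 10^-22 cm³.
ρ = Z·M/(N_A·a³) = 4 × 109.7 / (6.022 × 10²³ × 1.390 × 10^-22) = 5.242 g/cm³.

5.24 g/cm³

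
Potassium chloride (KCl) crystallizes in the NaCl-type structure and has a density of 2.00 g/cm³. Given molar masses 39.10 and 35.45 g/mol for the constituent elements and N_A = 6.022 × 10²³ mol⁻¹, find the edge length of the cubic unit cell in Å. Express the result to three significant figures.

M(KCl) = 74.55 g/mol; Z = 4 formula units per cell.
a³ = Z·M/(N_A·ρ) = 4 × 74.55 / (6.022 × 10²³ × 2.00) = 2.476 × 10^-22 cm³, so a = 6.279 × 10^-8 cm = 6.28 Å.

6.28 Å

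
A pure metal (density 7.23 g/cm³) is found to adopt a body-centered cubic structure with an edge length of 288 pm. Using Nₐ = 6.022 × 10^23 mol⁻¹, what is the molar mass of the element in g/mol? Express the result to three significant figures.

A BCC cell has Z = 2 atoms; a = 2.880 × 10^-8 cm.
M = ρ·N_A·a³/Z = 7.23 × 6.022 × 10²³ × 2.389 × 10^-23 / 2 = 52.0 g/mol.

52.0 g/mol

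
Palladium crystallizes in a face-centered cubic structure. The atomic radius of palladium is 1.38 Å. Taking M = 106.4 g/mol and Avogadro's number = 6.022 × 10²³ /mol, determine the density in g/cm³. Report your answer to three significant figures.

11.9 g/cm³

In an FCC lattice, atoms touch along the face diagonal, so √2·a = 4r, giving a = 3.903 Å = 3.903 × 10^-8 cm.
With Z = 4, ρ = Z·M/(N_A·a³) = 4 × 106.4 / (6.022 × 10²³ × 5.947 × 10^-23) = 11.88 g/cm³.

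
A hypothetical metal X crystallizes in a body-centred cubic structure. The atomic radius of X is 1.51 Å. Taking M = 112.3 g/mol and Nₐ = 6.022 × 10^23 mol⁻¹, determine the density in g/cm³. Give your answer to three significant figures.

In a BCC lattice, atoms touch along the body diagonal, so √3·a = 4r, giving a = 3.487 Å = 3.487 × 10^-8 cm.
With Z = 2, ρ = Z·M/(N_A·a³) = 2 × 112.3 / (6.022 × 10²³ × 4.241 × 10^-23) = 8.795 g/cm³.

8.80 g/cm³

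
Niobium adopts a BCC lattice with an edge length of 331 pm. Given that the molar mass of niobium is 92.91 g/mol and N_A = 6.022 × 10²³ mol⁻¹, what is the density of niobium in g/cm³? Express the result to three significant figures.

A BCC unit cell contains Z = 2 atoms.
Cell volume: a³ = (331 pm)³ = (3.310 × 10^-8 cm)³ = 3.626 × 10^-23 cm³.
ρ = Z·M/(N_A·a³) = 2 × 92.91 / (6.022 × 10²³ × 3.626 × 10^-23) = 8.509 g/cm³.

8.51 g/cm³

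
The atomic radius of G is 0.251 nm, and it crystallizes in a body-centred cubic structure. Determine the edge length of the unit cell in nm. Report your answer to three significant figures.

In a BCC lattice, atoms touch along the body diagonal, so √3·a = 4r.
a = 4r/√3 = 4 × 0.251 / 1.7321 = 0.580 nm.

0.580 nm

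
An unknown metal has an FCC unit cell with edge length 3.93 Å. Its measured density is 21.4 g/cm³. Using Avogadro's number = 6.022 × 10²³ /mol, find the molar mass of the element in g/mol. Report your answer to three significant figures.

196 g/mol

An FCC cell has Z = 4 atoms; a = 3.930 × 10^-8 cm.
M = ρ·N_A·a³/Z = 21.4 × 6.022 × 10²³ × 6.070 × 10^-23 / 4 = 196 g/mol.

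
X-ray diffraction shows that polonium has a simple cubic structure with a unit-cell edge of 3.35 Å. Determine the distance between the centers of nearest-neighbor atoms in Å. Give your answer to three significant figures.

3.35 Å

In a simple cubic structure, atoms touch along the cell edge, so a = 2r; the nearest-neighbor distance equals 2r = 1.000·a.
d = 1.000 × 3.35 = 3.35 Å.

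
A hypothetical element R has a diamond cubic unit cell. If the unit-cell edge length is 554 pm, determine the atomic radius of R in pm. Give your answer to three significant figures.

In a diamond cubic lattice, nearest neighbors lie along the body diagonal with √3·a = 8r.
r = √3·a/8 = 1.7321 × 554 / 8 = 120 pm.

120 pm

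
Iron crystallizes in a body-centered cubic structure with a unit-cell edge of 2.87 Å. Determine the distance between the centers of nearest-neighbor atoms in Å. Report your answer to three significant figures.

In a BCC structure, atoms touch along the body diagonal, so √3·a = 4r; the nearest-neighbor distance equals 2r = 0.8660·a.
d = 0.8660 × 2.87 = 2.49 Å.

2.49 Å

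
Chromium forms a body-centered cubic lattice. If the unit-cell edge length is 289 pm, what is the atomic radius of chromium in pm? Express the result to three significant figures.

In a BCC lattice, atoms touch along the body diagonal, so √3·a = 4r.
r = √3·a/4 = 1.7321 × 289 / 4 = 125 pm.

125 pm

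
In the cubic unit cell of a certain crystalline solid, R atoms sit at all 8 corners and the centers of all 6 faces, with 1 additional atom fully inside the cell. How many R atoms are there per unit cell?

Corner atoms are shared by 8 cells (1/8 each), face atoms by 2 (1/2 each), interior atoms are unshared.
Net atoms = 8 × 1/8 + 6 × 1/2 + 1 = 1 + 3 + 1 = 5.

5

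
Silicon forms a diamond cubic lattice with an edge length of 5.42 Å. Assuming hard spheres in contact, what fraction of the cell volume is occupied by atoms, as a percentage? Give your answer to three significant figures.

34.0%

In a diamond cubic lattice nearest neighbors lie along the body diagonal with √3·a = 8r, so r = 0.2165a = 1.173 Å.
Packing fraction = Z·(4/3)πr³ / a³ = 8 × (4/3)π × (1.173)³ / (5.42)³ = 0.3401 = 34.0%.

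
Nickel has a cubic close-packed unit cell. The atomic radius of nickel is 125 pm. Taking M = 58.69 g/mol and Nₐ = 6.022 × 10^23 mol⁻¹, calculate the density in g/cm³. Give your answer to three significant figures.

8.82 g/cm³

In an FCC lattice, atoms touch along the face diagonal, so √2·a = 4r, giving a = 353.6 pm = 3.536 × 10^-8 cm.
With Z = 4, ρ = Z·M/(N_A·a³) = 4 × 58.69 / (6.022 × 10²³ × 4.419 × 10^-23) = 8.821 g/cm³.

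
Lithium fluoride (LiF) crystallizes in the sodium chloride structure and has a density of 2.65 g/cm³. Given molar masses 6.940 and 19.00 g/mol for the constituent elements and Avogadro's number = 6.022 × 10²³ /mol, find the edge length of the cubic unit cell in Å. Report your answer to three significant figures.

M(LiF) = 25.94 g/mol; Z = 4 formula units per cell.
a³ = Z·M/(N_A·ρ) = 4 × 25.94 / (6.022 × 10²³ × 2.65) = 6.502 × 10^-23 cm³, so a = 4.021 × 10^-8 cm = 4.02 Å.

4.02 Å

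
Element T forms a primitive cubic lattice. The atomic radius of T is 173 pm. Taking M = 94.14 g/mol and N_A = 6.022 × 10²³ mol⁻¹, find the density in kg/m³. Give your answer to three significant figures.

In a simple cubic lattice, atoms touch along the cell edge, so a = 2r, giving a = 346.0 pm = 3.460 × 10^-8 cm.
With Z = 1, ρ = Z·M/(N_A·a³) = 1 × 94.14 / (6.022 × 10²³ × 4.142 × 10^-23) = 3.774 g/cm³ = 3770 kg/m³.

3770 kg/m³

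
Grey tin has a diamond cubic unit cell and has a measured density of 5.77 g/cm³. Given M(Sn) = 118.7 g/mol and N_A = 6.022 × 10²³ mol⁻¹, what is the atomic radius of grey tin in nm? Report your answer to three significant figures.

For a diamond cubic cell (Z = 8), a³ = Z·M/(N_A·ρ) = 8 × 118.7 / (6.022 × 10²³ × 5.770) = 2.733 × 10^-22 cm³, so a = 6.489 × 10^-8 cm = 0.6489 nm.
Nearest neighbors lie along the body diagonal with √3·a = 8r, so r = 0.2165 × a = 0.141 nm.

0.141 nm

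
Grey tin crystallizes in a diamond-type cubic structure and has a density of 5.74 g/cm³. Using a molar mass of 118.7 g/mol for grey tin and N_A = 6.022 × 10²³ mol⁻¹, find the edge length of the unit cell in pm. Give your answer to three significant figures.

650 pm

With Z = 8 atoms per diamond cubic cell, a³ = Z·M/(N_A·ρ) = 8 × 118.7 / (6.022 × 10²³ × 5.740 g/cm³) = 2.747 × 10^-22 cm³.
a = (2.747 × 10^-22)^(1/3) = 6.501 × 10^-8 cm = 650 pm.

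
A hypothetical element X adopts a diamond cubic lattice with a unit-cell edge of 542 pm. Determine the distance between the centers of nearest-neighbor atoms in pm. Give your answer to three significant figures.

235 pm

In a diamond cubic structure, nearest neighbors lie along the body diagonal with √3·a = 8r; the nearest-neighbor distance equals 2r = 0.4330·a.
d = 0.4330 × 542 = 235 pm.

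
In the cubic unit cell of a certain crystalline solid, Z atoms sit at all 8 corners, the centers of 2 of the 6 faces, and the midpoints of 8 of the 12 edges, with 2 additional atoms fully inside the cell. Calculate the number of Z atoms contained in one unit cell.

Corner atoms are shared by 8 cells (1/8 each), face atoms by 2 (1/2 each), edge atoms by 4 (1/4 each), interior atoms are unshared.
Net atoms = 8 × 1/8 + 2 × 1/2 + 8 × 1/4 + 2 = 1 + 1 + 2 + 2 = 6.

6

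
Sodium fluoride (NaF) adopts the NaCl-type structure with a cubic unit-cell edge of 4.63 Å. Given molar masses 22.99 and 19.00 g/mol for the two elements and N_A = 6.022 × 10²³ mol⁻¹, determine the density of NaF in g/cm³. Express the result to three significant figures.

The NaCl-type structure contains Z = 4 formula units per cell; M(NaF) = 22.99 + 19.00 = 41.99 g/mol.
a³ = (4.630 × 10^-8 cm)³ = 9.925 × 10^-23 cm³.
ρ = 4 × 41.99 / (6.022 × 10²³ × 9.925 × 10^-23) = 2.810 g/cm³.

2.81 g/cm³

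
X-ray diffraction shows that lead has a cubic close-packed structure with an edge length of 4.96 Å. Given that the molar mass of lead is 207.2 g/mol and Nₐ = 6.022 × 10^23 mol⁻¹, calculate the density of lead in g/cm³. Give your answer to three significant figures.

An FCC unit cell contains Z = 4 atoms.
Cell volume: a³ = (4.96 Å)³ = (4.960 × 10^-8 cm)³ = 1.220 × 10^-22 cm³.
ρ = Z·M/(N_A·a³) = 4 × 207.2 / (6.022 × 10²³ × 1.220 × 10^-22) = 11.28 g/cm³.

11.3 g/cm³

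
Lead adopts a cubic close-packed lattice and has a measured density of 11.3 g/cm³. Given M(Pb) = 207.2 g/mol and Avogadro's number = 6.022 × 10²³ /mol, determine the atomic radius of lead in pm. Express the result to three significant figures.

175 pm

For an FCC cell (Z = 4), a³ = Z·M/(N_A·ρ) = 4 × 207.2 / (6.022 × 10²³ × 11.30) = 1.218 × 10^-22 cm³, so a = 4.957 × 10^-8 cm = 495.7 pm.
Atoms touch along the face diagonal, so √2·a = 4r, so r = 0.3536 × a = 175 pm.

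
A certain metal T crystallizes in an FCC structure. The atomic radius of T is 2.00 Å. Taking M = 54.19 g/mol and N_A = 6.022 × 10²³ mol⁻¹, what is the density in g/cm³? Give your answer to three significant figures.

1.99 g/cm³

In an FCC lattice, atoms touch along the face diagonal, so √2·a = 4r, giving a = 5.657 Å = 5.657 × 10^-8 cm.
With Z = 4, ρ = Z·M/(N_A·a³) = 4 × 54.19 / (6.022 × 10²³ × 1.810 × 10^-22) = 1.988 g/cm³.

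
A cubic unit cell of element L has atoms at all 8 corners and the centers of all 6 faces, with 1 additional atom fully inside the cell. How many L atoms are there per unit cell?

5

Corner atoms are shared by 8 cells (1/8 each), face atoms by 2 (1/2 each), interior atoms are unshared.
Net atoms = 8 × 1/8 + 6 × 1/2 + 1 = 1 + 3 + 1 = 5.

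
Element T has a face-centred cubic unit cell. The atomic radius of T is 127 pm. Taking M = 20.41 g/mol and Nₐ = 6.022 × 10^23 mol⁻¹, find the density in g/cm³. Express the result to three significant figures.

2.92 g/cm³

In an FCC lattice, atoms touch along the face diagonal, so √2·a = 4r, giving a = 359.2 pm = 3.592 × 10^-8 cm.
With Z = 4, ρ = Z·M/(N_A·a³) = 4 × 20.41 / (6.022 × 10²³ × 4.635 × 10^-23) = 2.925 g/cm³.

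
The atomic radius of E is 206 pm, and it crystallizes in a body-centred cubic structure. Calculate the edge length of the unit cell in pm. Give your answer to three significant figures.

476 pm

In a BCC lattice, atoms touch along the body diagonal, so √3·a = 4r.
a = 4r/√3 = 4 × 206 / 1.7321 = 476 pm.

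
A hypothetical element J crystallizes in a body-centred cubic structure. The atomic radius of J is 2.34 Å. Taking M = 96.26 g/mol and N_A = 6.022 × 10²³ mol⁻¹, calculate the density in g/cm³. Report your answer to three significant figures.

2.03 g/cm³

In a BCC lattice, atoms touch along the body diagonal, so √3·a = 4r, giving a = 5.404 Å = 5.404 × 10^-8 cm.
With Z = 2, ρ = Z·M/(N_A·a³) = 2 × 96.26 / (6.022 × 10²³ × 1.578 × 10^-22) = 2.026 g/cm³.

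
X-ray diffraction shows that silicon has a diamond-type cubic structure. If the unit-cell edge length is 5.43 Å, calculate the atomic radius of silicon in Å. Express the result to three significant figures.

In a diamond cubic lattice, nearest neighbors lie along the body diagonal with √3·a = 8r.
r = √3·a/8 = 1.7321 × 5.43 / 8 = 1.18 Å.

1.18 Å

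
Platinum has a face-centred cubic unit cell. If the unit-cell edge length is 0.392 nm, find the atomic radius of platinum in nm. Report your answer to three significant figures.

In an FCC lattice, atoms touch along the face diagonal, so √2·a = 4r.
r = √2·a/4 = 1.4142 × 0.392 / 4 = 0.139 nm.

0.139 nm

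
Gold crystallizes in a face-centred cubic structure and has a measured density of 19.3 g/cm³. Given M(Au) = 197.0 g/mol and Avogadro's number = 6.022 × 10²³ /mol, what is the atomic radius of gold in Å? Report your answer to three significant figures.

1.44 Å

For an FCC cell (Z = 4), a³ = Z·M/(N_A·ρ) = 4 × 197.0 / (6.022 × 10²³ × 19.30) = 6.780 × 10^-23 cm³, so a = 4.078 × 10^-8 cm = 4.078 Å.
Atoms touch along the face diagonal, so √2·a = 4r, so r = 0.3536 × a = 1.44 Å.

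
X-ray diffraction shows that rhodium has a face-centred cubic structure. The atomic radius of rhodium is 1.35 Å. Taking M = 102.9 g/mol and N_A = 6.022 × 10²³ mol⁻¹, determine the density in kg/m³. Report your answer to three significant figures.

In an FCC lattice, atoms touch along the face diagonal, so √2·a = 4r, giving a = 3.818 Å = 3.818 × 10^-8 cm.
With Z = 4, ρ = Z·M/(N_A·a³) = 4 × 102.9 / (6.022 × 10²³ × 5.567 × 10^-23) = 12.28 g/cm³ = 12300 kg/m³.

12300 kg/m³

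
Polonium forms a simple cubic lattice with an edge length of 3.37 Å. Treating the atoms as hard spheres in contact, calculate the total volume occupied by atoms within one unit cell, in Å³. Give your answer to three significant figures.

In a simple cubic lattice atoms touch along the cell edge, so a = 2r, so r = 0.5000a = 1.685 Å.
V_atoms = Z × (4/3)πr³ = 1 × (4/3)π × (1.685)³ = 20.0 Å³.

20.0 Å³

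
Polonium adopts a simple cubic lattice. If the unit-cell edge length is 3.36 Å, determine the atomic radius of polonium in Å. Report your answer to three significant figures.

1.68 Å

In a simple cubic lattice, atoms touch along the cell edge, so a = 2r.
r = a/2 = 3.36/2 = 1.68 Å.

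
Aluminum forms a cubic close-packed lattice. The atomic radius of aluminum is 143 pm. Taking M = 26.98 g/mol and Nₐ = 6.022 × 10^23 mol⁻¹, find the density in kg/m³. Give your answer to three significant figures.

2710 kg/m³

In an FCC lattice, atoms touch along the face diagonal, so √2·a = 4r, giving a = 404.5 pm = 4.045 × 10^-8 cm.
With Z = 4, ρ = Z·M/(N_A·a³) = 4 × 26.98 / (6.022 × 10²³ × 6.617 × 10^-23) = 2.708 g/cm³ = 2710 kg/m³.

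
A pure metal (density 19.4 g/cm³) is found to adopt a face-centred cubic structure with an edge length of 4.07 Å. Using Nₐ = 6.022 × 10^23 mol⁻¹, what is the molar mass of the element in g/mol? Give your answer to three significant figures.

197 g/mol

An FCC cell has Z = 4 atoms; a = 4.070 × 10^-8 cm.
M = ρ·N_A·a³/Z = 19.4 × 6.022 × 10²³ × 6.742 × 10^-23 / 4 = 197 g/mol.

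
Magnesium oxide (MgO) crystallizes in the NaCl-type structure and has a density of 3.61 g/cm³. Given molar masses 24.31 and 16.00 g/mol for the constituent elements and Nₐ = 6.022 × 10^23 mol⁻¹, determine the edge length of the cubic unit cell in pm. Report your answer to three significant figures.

420 pm

M(MgO) = 40.31 g/mol; Z = 4 formula units per cell.
a³ = Z·M/(N_A·ρ) = 4 × 40.31 / (6.022 × 10²³ × 3.61) = 7.417 × 10^-23 cm³, so a = 4.202 × 10^-8 cm = 420 pm.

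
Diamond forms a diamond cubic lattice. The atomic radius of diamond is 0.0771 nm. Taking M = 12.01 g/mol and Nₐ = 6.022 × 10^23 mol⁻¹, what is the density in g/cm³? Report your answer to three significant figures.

In a diamond cubic lattice, nearest neighbors lie along the body diagonal with √3·a = 8r, giving a = 0.3561 nm = 3.561 × 10^-8 cm.
With Z = 8, ρ = Z·M/(N_A·a³) = 8 × 12.01 / (6.022 × 10²³ × 4.516 × 10^-23) = 3.533 g/cm³.

3.53 g/cm³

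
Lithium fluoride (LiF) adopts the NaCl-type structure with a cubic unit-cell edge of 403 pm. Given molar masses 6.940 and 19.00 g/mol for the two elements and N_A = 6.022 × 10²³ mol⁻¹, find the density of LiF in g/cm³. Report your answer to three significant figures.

2.63 g/cm³

The NaCl-type structure contains Z = 4 formula units per cell; M(LiF) = 6.940 + 19.00 = 25.94 g/mol.
a³ = (4.030 × 10^-8 cm)³ = 6.545 × 10^-23 cm³.
ρ = 4 × 25.94 / (6.022 × 10²³ × 6.545 × 10^-23) = 2.633 g/cm³.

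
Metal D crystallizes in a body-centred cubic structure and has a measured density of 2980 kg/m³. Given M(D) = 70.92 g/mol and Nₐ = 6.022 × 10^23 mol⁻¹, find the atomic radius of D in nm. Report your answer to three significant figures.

0.186 nm

For a BCC cell (Z = 2), a³ = Z·M/(N_A·ρ) = 2 × 70.92 / (6.022 × 10²³ × 2.980) = 7.904 × 10^-23 cm³, so a = 4.292 × 10^-8 cm = 0.4292 nm.
Atoms touch along the body diagonal, so √3·a = 4r, so r = 0.4330 × a = 0.186 nm.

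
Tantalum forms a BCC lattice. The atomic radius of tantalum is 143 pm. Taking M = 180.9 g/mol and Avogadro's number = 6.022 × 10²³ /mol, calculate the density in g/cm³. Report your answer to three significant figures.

In a BCC lattice, atoms touch along the body diagonal, so √3·a = 4r, giving a = 330.2 pm = 3.302 × 10^-8 cm.
With Z = 2, ρ = Z·M/(N_A·a³) = 2 × 180.9 / (6.022 × 10²³ × 3.602 × 10^-23) = 16.68 g/cm³.

16.7 g/cm³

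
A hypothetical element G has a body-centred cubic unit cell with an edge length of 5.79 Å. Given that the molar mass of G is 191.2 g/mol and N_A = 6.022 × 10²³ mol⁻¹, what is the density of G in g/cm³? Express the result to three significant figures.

3.27 g/cm³

A BCC unit cell contains Z = 2 atoms.
Cell volume: a³ = (5.79 Å)³ = (5.790 × 10^-8 cm)³ = 1.941 × 10^-22 cm³.
ρ = Z·M/(N_A·a³) = 2 × 191.2 / (6.022 × 10²³ × 1.941 × 10^-22) = 3.271 g/cm³.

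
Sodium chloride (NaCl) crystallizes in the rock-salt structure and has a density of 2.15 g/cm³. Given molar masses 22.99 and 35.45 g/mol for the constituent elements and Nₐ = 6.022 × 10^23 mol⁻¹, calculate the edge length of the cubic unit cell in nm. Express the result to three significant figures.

0.565 nm

M(NaCl) = 58.44 g/mol; Z = 4 formula units per cell.
a³ = Z·M/(N_A·ρ) = 4 × 58.44 / (6.022 × 10²³ × 2.15) = 1.805 × 10^-22 cm³, so a = 5.652 × 10^-8 cm = 0.565 nm.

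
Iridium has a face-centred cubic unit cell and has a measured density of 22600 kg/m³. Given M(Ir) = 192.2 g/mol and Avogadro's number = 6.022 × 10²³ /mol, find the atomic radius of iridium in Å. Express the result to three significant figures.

For an FCC cell (Z = 4), a³ = Z·M/(N_A·ρ) = 4 × 192.2 / (6.022 × 10²³ × 22.60) = 5.649 × 10^-23 cm³, so a = 3.837 × 10^-8 cm = 3.837 Å.
Atoms touch along the face diagonal, so √2·a = 4r, so r = 0.3536 × a = 1.36 Å.

1.36 Å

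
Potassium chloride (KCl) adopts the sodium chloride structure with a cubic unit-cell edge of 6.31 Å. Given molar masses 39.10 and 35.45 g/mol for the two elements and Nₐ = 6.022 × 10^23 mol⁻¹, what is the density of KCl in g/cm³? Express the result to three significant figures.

1.97 g/cm³

The sodium chloride structure contains Z = 4 formula units per cell; M(KCl) = 39.10 + 35.45 = 74.55 g/mol.
a³ = (6.310 × 10^-8 cm)³ = 2.512 × 10^-22 cm³.
ρ = 4 × 74.55 / (6.022 × 10²³ × 2.512 × 10^-22) = 1.971 g/cm³.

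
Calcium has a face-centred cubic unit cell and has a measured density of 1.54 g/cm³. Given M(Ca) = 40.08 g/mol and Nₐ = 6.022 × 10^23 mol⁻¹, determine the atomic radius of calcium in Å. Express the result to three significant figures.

1.97 Å

For an FCC cell (Z = 4), a³ = Z·M/(N_A·ρ) = 4 × 40.08 / (6.022 × 10²³ × 1.540) = 1.729 × 10^-22 cm³, so a = 5.571 × 10^-8 cm = 5.571 Å.
Atoms touch along the face diagonal, so √2·a = 4r, so r = 0.3536 × a = 1.97 Å.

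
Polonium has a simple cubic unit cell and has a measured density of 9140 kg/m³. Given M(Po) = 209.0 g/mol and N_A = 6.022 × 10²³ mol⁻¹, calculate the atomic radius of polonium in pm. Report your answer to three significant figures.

168 pm

For a simple cubic cell (Z = 1), a³ = Z·M/(N_A·ρ) = 1 × 209.0 / (6.022 × 10²³ × 9.140) = 3.797 × 10^-23 cm³, so a = 3.361 × 10^-8 cm = 336.1 pm.
Atoms touch along the cell edge, so a = 2r, so r = 0.5000 × a = 168 pm.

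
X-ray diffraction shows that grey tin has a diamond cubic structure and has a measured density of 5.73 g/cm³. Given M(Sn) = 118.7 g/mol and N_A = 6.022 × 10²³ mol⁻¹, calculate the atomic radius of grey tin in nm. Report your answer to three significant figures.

0.141 nm

For a diamond cubic cell (Z = 8), a³ = Z·M/(N_A·ρ) = 8 × 118.7 / (6.022 × 10²³ × 5.730) = 2.752 × 10^-22 cm³, so a = 6.505 × 10^-8 cm = 0.6505 nm.
Nearest neighbors lie along the body diagonal with √3·a = 8r, so r = 0.2165 × a = 0.141 nm.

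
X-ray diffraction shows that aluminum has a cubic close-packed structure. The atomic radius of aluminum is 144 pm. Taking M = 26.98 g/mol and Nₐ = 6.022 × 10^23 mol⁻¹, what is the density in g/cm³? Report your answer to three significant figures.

2.65 g/cm³

In an FCC lattice, atoms touch along the face diagonal, so √2·a = 4r, giving a = 407.3 pm = 4.073 × 10^-8 cm.
With Z = 4, ρ = Z·M/(N_A·a³) = 4 × 26.98 / (6.022 × 10²³ × 6.757 × 10^-23) = 2.652 g/cm³.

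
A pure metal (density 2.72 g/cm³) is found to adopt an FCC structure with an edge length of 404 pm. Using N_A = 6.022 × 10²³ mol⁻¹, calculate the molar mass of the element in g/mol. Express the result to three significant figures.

27.0 g/mol

An FCC cell has Z = 4 atoms; a = 4.040 × 10^-8 cm.
M = ρ·N_A·a³/Z = 2.72 × 6.022 × 10²³ × 6.594 × 10^-23 / 4 = 27.0 g/mol.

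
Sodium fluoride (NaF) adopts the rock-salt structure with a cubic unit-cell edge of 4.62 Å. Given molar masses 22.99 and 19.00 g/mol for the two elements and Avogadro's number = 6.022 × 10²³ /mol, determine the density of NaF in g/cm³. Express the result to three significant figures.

The rock-salt structure contains Z = 4 formula units per cell; M(NaF) = 22.99 + 19.00 = 41.99 g/mol.
a³ = (4.620 × 10^-8 cm)³ = 9.861 × 10^-23 cm³.
ρ = 4 × 41.99 / (6.022 × 10²³ × 9.861 × 10^-23) = 2.828 g/cm³.

2.83 g/cm³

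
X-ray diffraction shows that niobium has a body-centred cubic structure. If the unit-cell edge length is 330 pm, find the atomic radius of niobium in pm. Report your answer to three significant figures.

143 pm

In a BCC lattice, atoms touch along the body diagonal, so √3·a = 4r.
r = √3·a/4 = 1.7321 × 330 / 4 = 143 pm.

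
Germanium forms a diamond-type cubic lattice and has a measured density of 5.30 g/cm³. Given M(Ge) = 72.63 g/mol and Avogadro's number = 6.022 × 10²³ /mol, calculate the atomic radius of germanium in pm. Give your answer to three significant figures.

123 pm

For a diamond cubic cell (Z = 8), a³ = Z·M/(N_A·ρ) = 8 × 72.63 / (6.022 × 10²³ × 5.300) = 1.820 × 10^-22 cm³, so a = 5.668 × 10^-8 cm = 566.8 pm.
Nearest neighbors lie along the body diagonal with √3·a = 8r, so r = 0.2165 × a = 123 pm.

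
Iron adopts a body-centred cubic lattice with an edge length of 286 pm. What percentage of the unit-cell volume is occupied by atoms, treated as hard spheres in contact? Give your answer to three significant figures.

In a BCC lattice atoms touch along the body diagonal, so √3·a = 4r, so r = 0.4330a = 123.8 pm.
Packing fraction = Z·(4/3)πr³ / a³ = 2 × (4/3)π × (123.8)³ / (286)³ = 0.6802 = 68.0%.

68.0%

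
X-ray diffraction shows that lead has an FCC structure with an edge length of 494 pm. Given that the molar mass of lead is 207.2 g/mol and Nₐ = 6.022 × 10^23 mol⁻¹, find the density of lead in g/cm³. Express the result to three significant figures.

An FCC unit cell contains Z = 4 atoms.
Cell volume: a³ = (494 pm)³ = (4.940 × 10^-8 cm)³ = 1.206 × 10^-22 cm³.
ρ = Z·M/(N_A·a³) = 4 × 207.2 / (6.022 × 10²³ × 1.206 × 10^-22) = 11.42 g/cm³.

11.4 g/cm³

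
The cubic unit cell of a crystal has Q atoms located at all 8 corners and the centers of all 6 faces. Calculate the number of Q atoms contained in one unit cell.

4

Corner atoms are shared by 8 cells (1/8 each), face atoms by 2 (1/2 each).
Net atoms = 8 × 1/8 + 6 × 1/2 = 1 + 3 = 4.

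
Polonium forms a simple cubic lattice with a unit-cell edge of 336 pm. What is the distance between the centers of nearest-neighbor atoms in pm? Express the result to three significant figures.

336 pm

In a simple cubic structure, atoms touch along the cell edge, so a = 2r; the nearest-neighbor distance equals 2r = 1.000·a.
d = 1.000 × 336 = 336 pm.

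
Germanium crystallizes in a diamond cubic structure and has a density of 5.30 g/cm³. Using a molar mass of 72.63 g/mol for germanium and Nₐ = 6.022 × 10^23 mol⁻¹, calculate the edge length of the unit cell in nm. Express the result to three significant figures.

With Z = 8 atoms per diamond cubic cell, a³ = Z·M/(N_A·ρ) = 8 × 72.63 / (6.022 × 10²³ × 5.300 g/cm³) = 1.820 × 10^-22 cm³.
a = (1.820 × 10^-22)^(1/3) = 5.668 × 10^-8 cm = 0.567 nm.

0.567 nm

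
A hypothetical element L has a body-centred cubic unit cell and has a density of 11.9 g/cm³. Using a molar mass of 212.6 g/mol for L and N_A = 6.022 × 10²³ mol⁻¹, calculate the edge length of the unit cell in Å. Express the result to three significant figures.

3.90 Å

With Z = 2 atoms per BCC cell, a³ = Z·M/(N_A·ρ) = 2 × 212.6 / (6.022 × 10²³ × 11.90 g/cm³) = 5.933 × 10^-23 cm³.
a = (5.933 × 10^-23)^(1/3) = 3.900 × 10^-8 cm = 3.90 Å.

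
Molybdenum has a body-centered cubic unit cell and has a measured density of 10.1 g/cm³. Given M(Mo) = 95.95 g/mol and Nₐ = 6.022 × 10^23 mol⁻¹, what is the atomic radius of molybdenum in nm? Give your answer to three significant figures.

0.137 nm

For a BCC cell (Z = 2), a³ = Z·M/(N_A·ρ) = 2 × 95.95 / (6.022 × 10²³ × 10.10) = 3.155 × 10^-23 cm³, so a = 3.160 × 10^-8 cm = 0.3160 nm.
Atoms touch along the body diagonal, so √3·a = 4r, so r = 0.4330 × a = 0.137 nm.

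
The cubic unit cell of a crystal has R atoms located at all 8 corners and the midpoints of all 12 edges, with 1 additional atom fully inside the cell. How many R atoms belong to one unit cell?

5

Corner atoms are shared by 8 cells (1/8 each), edge atoms by 4 (1/4 each), interior atoms are unshared.
Net atoms = 8 × 1/8 + 12 × 1/4 + 1 = 1 + 3 + 1 = 5.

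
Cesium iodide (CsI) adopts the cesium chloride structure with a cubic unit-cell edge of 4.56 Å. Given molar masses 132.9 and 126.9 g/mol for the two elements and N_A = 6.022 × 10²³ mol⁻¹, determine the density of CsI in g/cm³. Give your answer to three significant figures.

The cesium chloride structure contains Z = 1 formula unit per cell; M(CsI) = 132.9 + 126.9 = 259.8 g/mol.
a³ = (4.560 × 10^-8 cm)³ = 9.482 × 10^-23 cm³.
ρ = 1 × 259.8 / (6.022 × 10²³ × 9.482 × 10^-23) = 4.550 g/cm³.

4.55 g/cm³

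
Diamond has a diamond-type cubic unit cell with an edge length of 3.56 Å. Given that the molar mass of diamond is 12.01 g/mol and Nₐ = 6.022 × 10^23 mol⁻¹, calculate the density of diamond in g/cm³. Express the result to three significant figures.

A diamond cubic unit cell contains Z = 8 atoms.
Cell volume: a³ = (3.56 Å)³ = (3.560 × 10^-8 cm)³ = 4.512 × 10^-23 cm³.
ρ = Z·M/(N_A·a³) = 8 × 12.01 / (6.022 × 10²³ × 4.512 × 10^-23) = 3.536 g/cm³.

3.54 g/cm³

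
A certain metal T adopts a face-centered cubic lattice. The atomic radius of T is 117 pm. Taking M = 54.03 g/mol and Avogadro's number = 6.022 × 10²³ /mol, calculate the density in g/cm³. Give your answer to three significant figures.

9.90 g/cm³

In an FCC lattice, atoms touch along the face diagonal, so √2·a = 4r, giving a = 330.9 pm = 3.309 × 10^-8 cm.
With Z = 4, ρ = Z·M/(N_A·a³) = 4 × 54.03 / (6.022 × 10²³ × 3.624 × 10^-23) = 9.903 g/cm³.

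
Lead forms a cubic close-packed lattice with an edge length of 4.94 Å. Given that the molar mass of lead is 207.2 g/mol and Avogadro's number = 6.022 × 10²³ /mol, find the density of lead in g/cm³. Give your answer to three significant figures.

An FCC unit cell contains Z = 4 atoms.
Cell volume: a³ = (4.94 Å)³ = (4.940 × 10^-8 cm)³ = 1.206 × 10^-22 cm³.
ρ = Z·M/(N_A·a³) = 4 × 207.2 / (6.022 × 10²³ × 1.206 × 10^-22) = 11.42 g/cm³.

11.4 g/cm³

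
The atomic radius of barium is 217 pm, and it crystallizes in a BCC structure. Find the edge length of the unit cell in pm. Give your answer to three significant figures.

In a BCC lattice, atoms touch along the body diagonal, so √3·a = 4r.
a = 4r/√3 = 4 × 217 / 1.7321 = 501 pm.

501 pm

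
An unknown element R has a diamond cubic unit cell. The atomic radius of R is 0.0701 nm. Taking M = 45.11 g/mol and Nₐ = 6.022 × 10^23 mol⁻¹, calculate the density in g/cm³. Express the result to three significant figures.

In a diamond cubic lattice, nearest neighbors lie along the body diagonal with √3·a = 8r, giving a = 0.3238 nm = 3.238 × 10^-8 cm.
With Z = 8, ρ = Z·M/(N_A·a³) = 8 × 45.11 / (6.022 × 10²³ × 3.394 × 10^-23) = 17.66 g/cm³.

17.7 g/cm³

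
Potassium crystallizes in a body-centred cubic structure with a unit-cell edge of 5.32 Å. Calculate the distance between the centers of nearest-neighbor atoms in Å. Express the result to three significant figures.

In a BCC structure, atoms touch along the body diagonal, so √3·a = 4r; the nearest-neighbor distance equals 2r = 0.8660·a.
d = 0.8660 × 5.32 = 4.61 Å.

4.61 Å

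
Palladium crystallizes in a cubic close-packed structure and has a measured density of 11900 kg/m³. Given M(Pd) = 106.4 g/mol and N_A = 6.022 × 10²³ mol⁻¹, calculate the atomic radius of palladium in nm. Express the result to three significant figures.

0.138 nm

For an FCC cell (Z = 4), a³ = Z·M/(N_A·ρ) = 4 × 106.4 / (6.022 × 10²³ × 11.90) = 5.939 × 10^-23 cm³, so a = 3.902 × 10^-8 cm = 0.3902 nm.
Atoms touch along the face diagonal, so √2·a = 4r, so r = 0.3536 × a = 0.138 nm.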